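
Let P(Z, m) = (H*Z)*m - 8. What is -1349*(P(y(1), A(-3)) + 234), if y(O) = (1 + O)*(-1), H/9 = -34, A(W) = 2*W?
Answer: 4648654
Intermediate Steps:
H = -306 (H = 9*(-34) = -306)
y(O) = -1 - O
P(Z, m) = -8 - 306*Z*m (P(Z, m) = (-306*Z)*m - 8 = -306*Z*m - 8 = -8 - 306*Z*m)
-1349*(P(y(1), A(-3)) + 234) = -1349*((-8 - 306*(-1 - 1*1)*2*(-3)) + 234) = -1349*((-8 - 306*(-1 - 1)*(-6)) + 234) = -1349*((-8 - 306*(-2)*(-6)) + 234) = -1349*((-8 - 3672) + 234) = -1349*(-3680 + 234) = -1349*(-3446) = 4648654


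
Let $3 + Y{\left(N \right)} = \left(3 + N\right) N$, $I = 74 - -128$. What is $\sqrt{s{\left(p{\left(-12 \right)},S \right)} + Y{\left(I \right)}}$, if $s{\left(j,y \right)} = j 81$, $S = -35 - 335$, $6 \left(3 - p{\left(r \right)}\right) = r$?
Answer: $2 \sqrt{10453} \approx 204.48$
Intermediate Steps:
$p{\left(r \right)} = 3 - \frac{r}{6}$
$S = -370$
$s{\left(j,y \right)} = 81 j$
$I = 202$ ($I = 74 + 128 = 202$)
$Y{\left(N \right)} = -3 + N \left(3 + N\right)$ ($Y{\left(N \right)} = -3 + \left(3 + N\right) N = -3 + N \left(3 + N\right)$)
$\sqrt{s{\left(p{\left(-12 \right)},S \right)} + Y{\left(I \right)}} = \sqrt{81 \left(3 - -2\right) + \left(-3 + 202^{2} + 3 \cdot 202\right)} = \sqrt{81 \left(3 + 2\right) + \left(-3 + 40804 + 606\right)} = \sqrt{81 \cdot 5 + 41407} = \sqrt{405 + 41407} = \sqrt{41812} = 2 \sqrt{10453}$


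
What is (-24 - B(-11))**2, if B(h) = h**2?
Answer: 21025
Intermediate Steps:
(-24 - B(-11))**2 = (-24 - 1*(-11)**2)**2 = (-24 - 1*121)**2 = (-24 - 121)**2 = (-145)**2 = 21025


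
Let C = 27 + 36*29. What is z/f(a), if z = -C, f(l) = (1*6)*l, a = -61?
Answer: 357/122 ≈ 2.9262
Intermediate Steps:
C = 1071 (C = 27 + 1044 = 1071)
f(l) = 6*l
z = -1071 (z = -1*1071 = -1071)
z/f(a) = -1071/(6*(-61)) = -1071/(-366) = -1071*(-1/366) = 357/122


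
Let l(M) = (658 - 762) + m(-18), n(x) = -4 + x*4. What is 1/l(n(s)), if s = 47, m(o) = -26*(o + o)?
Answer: 1/832 ≈ 0.0012019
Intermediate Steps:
m(o) = -52*o
n(x) = -4 + 4*x
l(M) = 832 (l(M) = (658 - 762) - 52*(-18) = -104 + 936 = 832)
1/l(n(s)) = 1/832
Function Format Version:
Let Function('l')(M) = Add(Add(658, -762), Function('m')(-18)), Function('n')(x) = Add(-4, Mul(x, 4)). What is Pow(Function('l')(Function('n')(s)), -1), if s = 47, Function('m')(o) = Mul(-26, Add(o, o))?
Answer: Rational(1, 832) ≈ 0.0012019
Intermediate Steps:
Function('m')(o) = Mul(-52, o) (Function('m')(o) = Mul(-26, Mul(2, o)) = Mul(-52, o))
Function('n')(x) = Add(-4, Mul(4, x))
Function('l')(M) = 832 (Function('l')(M) = Add(Add(658, -762), Mul(-52, -18)) = Add(-104, 936) = 832)
Pow(Function('l')(Function('n')(s)), -1) = Pow(832, -1) = Rational(1, 832)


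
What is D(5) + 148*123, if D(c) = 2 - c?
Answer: 18201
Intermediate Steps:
D(5) + 148*123 = (2 - 1*5) + 148*123 = (2 - 5) + 18204 = -3 + 18204 = 18201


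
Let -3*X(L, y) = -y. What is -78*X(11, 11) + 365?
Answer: 79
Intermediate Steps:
X(L, y) = y/3 (X(L, y) = -(-1)*y/3 = y/3)
-78*X(11, 11) + 365 = -26*11 + 365 = -78*11/3 + 365 = -286 + 365 = 79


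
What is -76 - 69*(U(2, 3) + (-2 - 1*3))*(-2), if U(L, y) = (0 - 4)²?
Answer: 1442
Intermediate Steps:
U(L, y) = 16 (U(L, y) = (-4)² = 16)
-76 - 69*(U(2, 3) + (-2 - 1*3))*(-2) = -76 - 69*(16 + (-2 - 1*3))*(-2) = -76 - 69*(16 + (-2 - 3))*(-2) = -76 - 69*(16 - 5)*(-2) = -76 - 759*(-2) = -76 - 69*(-22) = -76 + 1518 = 1442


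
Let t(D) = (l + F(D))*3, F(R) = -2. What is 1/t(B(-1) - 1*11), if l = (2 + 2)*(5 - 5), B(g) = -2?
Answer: -⅙ ≈ -0.16667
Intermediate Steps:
l = 0 (l = 4*0 = 0)
t(D) = -6 (t(D) = (0 - 2)*3 = -2*3 = -6)
1/t(B(-1) - 1*11) = 1/(-6) = -⅙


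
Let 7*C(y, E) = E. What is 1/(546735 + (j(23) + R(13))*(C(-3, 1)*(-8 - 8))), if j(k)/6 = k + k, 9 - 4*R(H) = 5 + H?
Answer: 7/3822765 ≈ 1.8311e-6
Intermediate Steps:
R(H) = 1 - H/4 (R(H) = 9/4 - (5 + H)/4 = 9/4 + (-5/4 - H/4) = 1 - H/4)
j(k) = 12*k (j(k) = 6*(k + k) = 6*(2*k) = 12*k)
C(y, E) = E/7
1/(546735 + (j(23) + R(13))*(C(-3, 1)*(-8 - 8))) = 1/(546735 + (12*23 + (1 - 1/4*13))*(((1/7)*1)*(-8 - 8))) = 1/(546735 + (276 + (1 - 13/4))*((1/7)*(-16))) = 1/(546735 + (276 - 9/4)*(-16/7)) = 1/(546735 + (1095/4)*(-16/7)) = 1/(546735 - 4380/7) = 1/(3822765/7) = 7/3822765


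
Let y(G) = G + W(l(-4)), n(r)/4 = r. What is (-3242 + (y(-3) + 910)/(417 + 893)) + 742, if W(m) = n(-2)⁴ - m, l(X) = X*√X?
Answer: -3269997/1310 + 4*I/655 ≈ -2496.2 + 0.0061069*I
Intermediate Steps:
n(r) = 4*r
l(X) = X^(3/2)
W(m) = 4096 - m (W(m) = (4*(-2))⁴ - m = (-8)⁴ - m = 4096 - m)
y(G) = 4096 + G + 8*I (y(G) = G + (4096 - (-4)^(3/2)) = G + (4096 - (-8)*I) = G + (4096 + 8*I) = 4096 + G + 8*I)
(-3242 + (y(-3) + 910)/(417 + 893)) + 742 = (-3242 + ((4096 - 3 + 8*I) + 910)/(417 + 893)) + 742 = (-3242 + ((4093 + 8*I) + 910)/1310) + 742 = (-3242 + (5003 + 8*I)*(1/1310)) + 742 = (-3242 + (5003/1310 + 4*I/655)) + 742 = (-4242017/1310 + 4*I/655) + 742 = -3269997/1310 + 4*I/655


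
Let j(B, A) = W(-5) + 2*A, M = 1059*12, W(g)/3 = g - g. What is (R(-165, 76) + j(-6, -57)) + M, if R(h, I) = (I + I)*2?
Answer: 12898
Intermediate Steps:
W(g) = 0 (W(g) = 3*(g - g) = 3*0 = 0)
R(h, I) = 4*I (R(h, I) = (2*I)*2 = 4*I)
M = 12708
j(B, A) = 2*A (j(B, A) = 0 + 2*A = 2*A)
(R(-165, 76) + j(-6, -57)) + M = (4*76 + 2*(-57)) + 12708 = (304 - 114) + 12708 = 190 + 12708 = 12898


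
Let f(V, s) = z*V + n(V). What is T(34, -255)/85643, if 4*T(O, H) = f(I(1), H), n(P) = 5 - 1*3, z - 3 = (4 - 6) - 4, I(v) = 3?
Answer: -7/342572 ≈ -2.0434e-5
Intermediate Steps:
z = -3 (z = 3 + ((4 - 6) - 4) = 3 + (-2 - 4) = 3 - 6 = -3)
n(P) = 2 (n(P) = 5 - 3 = 2)
f(V, s) = 2 - 3*V (f(V, s) = -3*V + 2 = 2 - 3*V)
T(O, H) = -7/4 (T(O, H) = (2 - 3*3)/4 = (2 - 9)/4 = (¼)*(-7) = -7/4)
T(34, -255)/85643 = -7/4/85643 = -7/4*1/85643 = -7/342572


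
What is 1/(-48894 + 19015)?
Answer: -1/29879 ≈ -3.3468e-5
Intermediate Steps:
1/(-48894 + 19015) = 1/(-29879) = -1/29879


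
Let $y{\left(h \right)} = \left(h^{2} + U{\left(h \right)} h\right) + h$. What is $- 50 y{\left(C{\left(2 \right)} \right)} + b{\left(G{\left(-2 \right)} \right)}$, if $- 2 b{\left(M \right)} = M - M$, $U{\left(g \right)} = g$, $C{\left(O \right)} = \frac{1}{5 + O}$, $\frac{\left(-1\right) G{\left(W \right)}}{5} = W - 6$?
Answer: $- \frac{450}{49} \approx -9.1837$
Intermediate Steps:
$G{\left(W \right)} = 30 - 5 W$ ($G{\left(W \right)} = - 5 \left(W - 6\right) = - 5 \left(-6 + W\right) = 30 - 5 W$)
$y{\left(h \right)} = h + 2 h^{2}$ ($y{\left(h \right)} = \left(h^{2} + h h\right) + h = \left(h^{2} + h^{2}\right) + h = 2 h^{2} + h = h + 2 h^{2}$)
$b{\left(M \right)} = 0$ ($b{\left(M \right)} = - \frac{M - M}{2} = \left(- \frac{1}{2}\right) 0 = 0$)
$- 50 y{\left(C{\left(2 \right)} \right)} + b{\left(G{\left(-2 \right)} \right)} = - 50 \frac{1 + \frac{2}{5 + 2}}{5 + 2} + 0 = - 50 \frac{1 + \frac{2}{7}}{7} + 0 = - 50 \cdot \frac{1}{7} \cdot \frac{9}{7} + 0 = \left(-50\right) \frac{9}{49} + 0 = - \frac{450}{49} + 0 = - \frac{450}{49}$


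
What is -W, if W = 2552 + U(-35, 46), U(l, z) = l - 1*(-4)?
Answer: -2521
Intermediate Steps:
U(l, z) = 4 + l (U(l, z) = l + 4 = 4 + l)
W = 2521 (W = 2552 + (4 - 35) = 2552 - 31 = 2521)
-W = -1*2521 = -2521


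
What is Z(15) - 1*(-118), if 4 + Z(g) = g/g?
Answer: 115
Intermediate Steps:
Z(g) = -3 (Z(g) = -4 + g/g = -4 + 1 = -3)
Z(15) - 1*(-118) = -3 - 1*(-118) = -3 + 118 = 115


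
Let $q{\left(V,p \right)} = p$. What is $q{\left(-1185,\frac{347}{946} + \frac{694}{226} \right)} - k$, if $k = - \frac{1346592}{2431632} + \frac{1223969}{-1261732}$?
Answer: $\frac{16950106693312713}{3416357532107212} \approx 4.9615$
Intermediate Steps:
$k = - \frac{97401675099}{63918081388}$ ($k = \left(-1346592\right) \frac{1}{2431632} + 1223969 \left(- \frac{1}{1261732}\right) = - \frac{28054}{50659} - \frac{1223969}{1261732} = - \frac{97401675099}{63918081388} \approx -1.5239$)
$q{\left(-1185,\frac{347}{946} + \frac{694}{226} \right)} - k = \left(\frac{347}{946} + \frac{694}{226}\right) - - \frac{97401675099}{63918081388} = \left(347 \cdot \frac{1}{946} + 694 \cdot \frac{1}{226}\right) + \frac{97401675099}{63918081388} = \left(\frac{347}{946} + \frac{347}{113}\right) + \frac{97401675099}{63918081388} = \frac{367473}{106898} + \frac{97401675099}{63918081388} = \frac{16950106693312713}{3416357532107212}$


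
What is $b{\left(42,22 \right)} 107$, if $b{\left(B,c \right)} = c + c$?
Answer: $4708$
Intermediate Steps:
$b{\left(B,c \right)} = 2 c$
$b{\left(42,22 \right)} 107 = 2 \cdot 22 \cdot 107 = 44 \cdot 107 = 4708$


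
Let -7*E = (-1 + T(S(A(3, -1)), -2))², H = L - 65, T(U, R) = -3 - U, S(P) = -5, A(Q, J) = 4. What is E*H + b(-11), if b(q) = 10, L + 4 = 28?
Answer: 111/7 ≈ 15.857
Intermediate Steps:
L = 24 (L = -4 + 28 = 24)
H = -41 (H = 24 - 65 = -41)
E = -⅐ (E = -(-1 + (-3 - 1*(-5)))²/7 = -(-1 + (-3 + 5))²/7 = -(-1 + 2)²/7 = -⅐*1² = -⅐*1 = -⅐ ≈ -0.14286)
E*H + b(-11) = -⅐*(-41) + 10 = 41/7 + 10 = 111/7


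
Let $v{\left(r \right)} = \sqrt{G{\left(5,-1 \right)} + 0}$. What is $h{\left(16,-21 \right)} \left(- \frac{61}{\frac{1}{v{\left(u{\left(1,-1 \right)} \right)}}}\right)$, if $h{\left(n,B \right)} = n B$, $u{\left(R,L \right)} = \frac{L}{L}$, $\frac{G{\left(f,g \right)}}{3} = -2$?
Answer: $20496 i \sqrt{6} \approx 50205.0 i$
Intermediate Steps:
$G{\left(f,g \right)} = -6$ ($G{\left(f,g \right)} = 3 \left(-2\right) = -6$)
$u{\left(R,L \right)} = 1$
$h{\left(n,B \right)} = B n$
$v{\left(r \right)} = i \sqrt{6}$ ($v{\left(r \right)} = \sqrt{-6 + 0} = \sqrt{-6} = i \sqrt{6}$)
$h{\left(16,-21 \right)} \left(- \frac{61}{\frac{1}{v{\left(u{\left(1,-1 \right)} \right)}}}\right) = \left(-21\right) 16 \left(- \frac{61}{\frac{1}{i \sqrt{6}}}\right) = - 336 \left(- \frac{61}{\left(- \frac{1}{6}\right) i \sqrt{6}}\right) = - 336 \left(- 61 i \sqrt{6}\right) = 20496 i \sqrt{6}$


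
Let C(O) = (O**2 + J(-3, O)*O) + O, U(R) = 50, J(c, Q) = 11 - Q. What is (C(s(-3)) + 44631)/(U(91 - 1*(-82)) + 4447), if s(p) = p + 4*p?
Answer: 14817/1499 ≈ 9.8846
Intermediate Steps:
s(p) = 5*p
C(O) = O + O**2 + O*(11 - O) (C(O) = (O**2 + (11 - O)*O) + O = (O**2 + O*(11 - O)) + O = O + O**2 + O*(11 - O))
(C(s(-3)) + 44631)/(U(91 - 1*(-82)) + 4447) = (12*(5*(-3)) + 44631)/(50 + 4447) = (12*(-15) + 44631)/4497 = (-180 + 44631)*(1/4497) = 44451*(1/4497) = 14817/1499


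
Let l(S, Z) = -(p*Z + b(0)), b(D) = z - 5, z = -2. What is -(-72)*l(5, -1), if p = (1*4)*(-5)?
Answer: -936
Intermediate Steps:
b(D) = -7 (b(D) = -2 - 5 = -7)
p = -20 (p = 4*(-5) = -20)
l(S, Z) = 7 + 20*Z (l(S, Z) = -(-20*Z - 7) = -(-7 - 20*Z) = 7 + 20*Z)
-(-72)*l(5, -1) = -(-72)*(7 + 20*(-1)) = -(-72)*(7 - 20) = -(-72)*(-13) = -4*234 = -936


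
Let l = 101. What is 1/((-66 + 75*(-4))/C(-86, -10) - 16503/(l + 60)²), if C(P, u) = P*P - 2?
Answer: -95829937/65755134 ≈ -1.4574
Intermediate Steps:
C(P, u) = -2 + P² (C(P, u) = P² - 2 = -2 + P²)
1/((-66 + 75*(-4))/C(-86, -10) - 16503/(l + 60)²) = 1/((-66 + 75*(-4))/(-2 + (-86)²) - 16503/(101 + 60)²) = 1/((-66 - 300)/(-2 + 7396) - 16503/(161²)) = 1/(-366/7394 - 16503/25921) = 1/(-366*1/7394 - 16503*1/25921) = 1/(-183/3697 - 16503/25921) = 1/(-65755134/95829937) = -95829937/65755134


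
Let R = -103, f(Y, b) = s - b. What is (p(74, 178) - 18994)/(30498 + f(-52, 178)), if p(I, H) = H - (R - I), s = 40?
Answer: -6213/10120 ≈ -0.61393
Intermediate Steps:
f(Y, b) = 40 - b
p(I, H) = 103 + H + I (p(I, H) = H - (-103 - I) = H + (103 + I) = 103 + H + I)
(p(74, 178) - 18994)/(30498 + f(-52, 178)) = ((103 + 178 + 74) - 18994)/(30498 + (40 - 1*178)) = (355 - 18994)/(30498 + (40 - 178)) = -18639/(30498 - 138) = -18639/30360 = -18639*1/30360 = -6213/10120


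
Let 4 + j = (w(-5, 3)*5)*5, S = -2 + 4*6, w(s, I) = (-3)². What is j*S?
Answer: 4862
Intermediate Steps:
w(s, I) = 9
S = 22 (S = -2 + 24 = 22)
j = 221 (j = -4 + (9*5)*5 = -4 + 45*5 = -4 + 225 = 221)
j*S = 221*22 = 4862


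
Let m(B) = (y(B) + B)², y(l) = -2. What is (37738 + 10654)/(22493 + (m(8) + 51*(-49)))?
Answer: 24196/10015 ≈ 2.4160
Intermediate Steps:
m(B) = (-2 + B)²
(37738 + 10654)/(22493 + (m(8) + 51*(-49))) = (37738 + 10654)/(22493 + ((-2 + 8)² + 51*(-49))) = 48392/(22493 + (6² - 2499)) = 48392/(22493 + (36 - 2499)) = 48392/(22493 - 2463) = 48392/20030 = 48392*(1/20030) = 24196/10015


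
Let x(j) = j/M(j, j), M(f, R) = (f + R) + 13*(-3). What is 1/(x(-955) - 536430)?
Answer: -1949/1045501115 ≈ -1.8642e-6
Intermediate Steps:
M(f, R) = -39 + R + f (M(f, R) = (R + f) - 39 = -39 + R + f)
x(j) = j/(-39 + 2*j) (x(j) = j/(-39 + j + j) = j/(-39 + 2*j))
1/(x(-955) - 536430) = 1/(-955/(-39 + 2*(-955)) - 536430) = 1/(-955/(-39 - 1910) - 536430) = 1/(-955/(-1949) - 536430) = 1/(-955*(-1/1949) - 536430) = 1/(955/1949 - 536430) = 1/(-1045501115/1949) = -1949/1045501115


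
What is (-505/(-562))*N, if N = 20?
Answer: 5050/281 ≈ 17.972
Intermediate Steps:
(-505/(-562))*N = -505/(-562)*20 = -505*(-1/562)*20 = (505/562)*20 = 5050/281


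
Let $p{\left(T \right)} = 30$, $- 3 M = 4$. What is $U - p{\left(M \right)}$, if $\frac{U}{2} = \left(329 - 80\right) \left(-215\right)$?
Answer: $-107100$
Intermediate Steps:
$M = - \frac{4}{3}$ ($M = \left(- \frac{1}{3}\right) 4 = - \frac{4}{3} \approx -1.3333$)
$U = -107070$ ($U = 2 \left(329 - 80\right) \left(-215\right) = 2 \cdot 249 \left(-215\right) = 2 \left(-53535\right) = -107070$)
$U - p{\left(M \right)} = -107070 - 30 = -107100$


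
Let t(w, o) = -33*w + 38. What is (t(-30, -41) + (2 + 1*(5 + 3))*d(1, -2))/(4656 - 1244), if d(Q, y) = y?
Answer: 252/853 ≈ 0.29543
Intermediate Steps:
t(w, o) = 38 - 33*w
(t(-30, -41) + (2 + 1*(5 + 3))*d(1, -2))/(4656 - 1244) = ((38 - 33*(-30)) + (2 + 1*(5 + 3))*(-2))/(4656 - 1244) = ((38 + 990) + (2 + 1*8)*(-2))/3412 = (1028 + (2 + 8)*(-2))*(1/3412) = (1028 + 10*(-2))*(1/3412) = (1028 - 20)*(1/3412) = 1008*(1/3412) = 252/853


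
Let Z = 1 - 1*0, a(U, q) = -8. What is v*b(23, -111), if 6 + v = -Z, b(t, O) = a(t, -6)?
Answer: 56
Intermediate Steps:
b(t, O) = -8
Z = 1 (Z = 1 + 0 = 1)
v = -7 (v = -6 - 1*1 = -6 - 1 = -7)
v*b(23, -111) = -7*(-8) = 56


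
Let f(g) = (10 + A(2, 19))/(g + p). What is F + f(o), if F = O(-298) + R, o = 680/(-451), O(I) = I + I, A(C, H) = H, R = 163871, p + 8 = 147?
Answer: 10124532554/62009 ≈ 1.6328e+5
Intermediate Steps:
p = 139 (p = -8 + 147 = 139)
O(I) = 2*I
o = -680/451 (o = 680*(-1/451) = -680/451 ≈ -1.5078)
f(g) = 29/(139 + g) (f(g) = (10 + 19)/(g + 139) = 29/(139 + g))
F = 163275 (F = 2*(-298) + 163871 = -596 + 163871 = 163275)
F + f(o) = 163275 + 29/(139 - 680/451) = 163275 + 29/(62009/451) = 163275 + 29*(451/62009) = 163275 + 13079/62009 = 10124532554/62009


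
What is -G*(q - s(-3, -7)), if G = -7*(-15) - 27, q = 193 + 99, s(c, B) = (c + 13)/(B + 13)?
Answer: -22646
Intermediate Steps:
s(c, B) = (13 + c)/(13 + B)
q = 292
G = 78 (G = 105 - 27 = 78)
-G*(q - s(-3, -7)) = -78*(292 - (13 - 3)/(13 - 7)) = -78*(292 - 10/6) = -78*(292 - 1*5/3) = -78*(292 - 5/3) = -78*871/3 = -1*22646 = -22646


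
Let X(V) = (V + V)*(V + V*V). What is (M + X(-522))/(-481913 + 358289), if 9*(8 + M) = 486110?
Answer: 1277434457/556308 ≈ 2296.3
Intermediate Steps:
M = 486038/9 (M = -8 + (⅑)*486110 = -8 + 486110/9 = 486038/9 ≈ 54004.)
X(V) = 2*V*(V + V²) (X(V) = (2*V)*(V + V²) = 2*V*(V + V²))
(M + X(-522))/(-481913 + 358289) = (486038/9 + 2*(-522)²*(1 - 522))/(-481913 + 358289) = (486038/9 + 2*272484*(-521))/(-123624) = (486038/9 - 283928328)*(-1/123624) = -2554868914/9*(-1/123624) = 1277434457/556308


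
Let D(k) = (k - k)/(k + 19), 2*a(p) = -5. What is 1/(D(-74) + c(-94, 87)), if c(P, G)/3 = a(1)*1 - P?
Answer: 2/549 ≈ 0.0036430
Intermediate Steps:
a(p) = -5/2 (a(p) = (½)*(-5) = -5/2)
D(k) = 0 (D(k) = 0/(19 + k) = 0)
c(P, G) = -15/2 - 3*P (c(P, G) = 3*(-5/2*1 - P) = 3*(-5/2 - P) = -15/2 - 3*P)
1/(D(-74) + c(-94, 87)) = 1/(0 + (-15/2 - 3*(-94))) = 1/(0 + (-15/2 + 282)) = 1/(0 + 549/2) = 1/(549/2) = 2/549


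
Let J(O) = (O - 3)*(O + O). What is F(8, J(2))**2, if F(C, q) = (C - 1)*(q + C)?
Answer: 784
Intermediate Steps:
J(O) = 2*O*(-3 + O) (J(O) = (-3 + O)*(2*O) = 2*O*(-3 + O))
F(C, q) = (-1 + C)*(C + q)
F(8, J(2))**2 = (8**2 - 1*8 - 2*2*(-3 + 2) + 8*(2*2*(-3 + 2)))**2 = (64 - 8 - 2*2*(-1) + 8*(2*2*(-1)))**2 = (64 - 8 - 1*(-4) + 8*(-4))**2 = (64 - 8 + 4 - 32)**2 = 28**2 = 784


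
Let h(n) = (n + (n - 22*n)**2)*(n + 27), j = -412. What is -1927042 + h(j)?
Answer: -28821753462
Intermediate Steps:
h(n) = (27 + n)*(n + 441*n**2) (h(n) = (n + (-21*n)**2)*(27 + n) = (n + 441*n**2)*(27 + n) = (27 + n)*(n + 441*n**2))
-1927042 + h(j) = -1927042 - 412*(27 + 441*(-412)**2 + 11908*(-412)) = -1927042 - 412*(27 + 441*169744 - 4906096) = -1927042 - 412*(27 + 74857104 - 4906096) = -1927042 - 412*69951035 = -1927042 - 28819826420 = -28821753462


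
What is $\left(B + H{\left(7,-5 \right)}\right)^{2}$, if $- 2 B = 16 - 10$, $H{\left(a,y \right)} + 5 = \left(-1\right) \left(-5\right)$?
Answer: $9$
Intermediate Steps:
$H{\left(a,y \right)} = 0$ ($H{\left(a,y \right)} = -5 - -5 = -5 + 5 = 0$)
$B = -3$ ($B = - \frac{16 - 10}{2} = \left(- \frac{1}{2}\right) 6 = -3$)
$\left(B + H{\left(7,-5 \right)}\right)^{2} = \left(-3 + 0\right)^{2} = \left(-3\right)^{2} = 9$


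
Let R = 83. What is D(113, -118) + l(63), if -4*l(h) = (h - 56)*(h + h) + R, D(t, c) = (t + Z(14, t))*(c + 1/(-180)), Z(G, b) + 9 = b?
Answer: -2326361/90 ≈ -25848.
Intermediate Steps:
Z(G, b) = -9 + b
D(t, c) = (-9 + 2*t)*(-1/180 + c) (D(t, c) = (t + (-9 + t))*(c + 1/(-180)) = (-9 + 2*t)*(c - 1/180) = (-9 + 2*t)*(-1/180 + c))
l(h) = -83/4 - h*(-56 + h)/2 (l(h) = -((h - 56)*(h + h) + 83)/4 = -((-56 + h)*(2*h) + 83)/4 = -(2*h*(-56 + h) + 83)/4 = -(83 + 2*h*(-56 + h))/4 = -83/4 - h*(-56 + h)/2)
D(113, -118) + l(63) = (1/20 - 9*(-118) - 1/90*113 + 2*(-118)*113) + (-83/4 + 28*63 - ½*63²) = (1/20 + 1062 - 113/90 - 26668) + (-83/4 + 1764 - ½*3969) = -4609297/180 + (-83/4 + 1764 - 3969/2) = -4609297/180 - 965/4 = -2326361/90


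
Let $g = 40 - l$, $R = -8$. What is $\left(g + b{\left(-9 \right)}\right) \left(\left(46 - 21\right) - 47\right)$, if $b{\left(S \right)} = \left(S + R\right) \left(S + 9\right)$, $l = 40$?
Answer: $0$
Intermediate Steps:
$g = 0$ ($g = 40 - 40 = 0$)
$b{\left(S \right)} = \left(-8 + S\right) \left(9 + S\right)$ ($b{\left(S \right)} = \left(S - 8\right) \left(S + 9\right) = \left(-8 + S\right) \left(9 + S\right)$)
$\left(g + b{\left(-9 \right)}\right) \left(\left(46 - 21\right) - 47\right) = \left(0 - \left(81 - 81\right)\right) \left(\left(46 - 21\right) - 47\right) = \left(0 - 0\right) \left(25 - 47\right) = \left(0 + 0\right) \left(-22\right) = 0 \left(-22\right) = 0$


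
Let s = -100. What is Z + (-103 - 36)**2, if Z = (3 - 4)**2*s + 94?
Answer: 19315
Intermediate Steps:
Z = -6 (Z = (3 - 4)**2*(-100) + 94 = (-1)**2*(-100) + 94 = 1*(-100) + 94 = -100 + 94 = -6)
Z + (-103 - 36)**2 = -6 + (-103 - 36)**2 = -6 + (-139)**2 = -6 + 19321 = 19315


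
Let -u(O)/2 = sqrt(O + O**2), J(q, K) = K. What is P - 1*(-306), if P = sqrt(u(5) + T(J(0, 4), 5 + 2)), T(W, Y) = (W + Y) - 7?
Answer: 306 + sqrt(4 - 2*sqrt(30)) ≈ 306.0 + 2.6371*I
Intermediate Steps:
T(W, Y) = -7 + W + Y
u(O) = -2*sqrt(O + O**2)
P = sqrt(4 - 2*sqrt(30)) (P = sqrt(-2*sqrt(5)*sqrt(1 + 5) + (-7 + 4 + (5 + 2))) = sqrt(-2*sqrt(30) + (-7 + 4 + 7)) = sqrt(-2*sqrt(30) + 4) = sqrt(4 - 2*sqrt(30)) ≈ 2.6371*I)
P - 1*(-306) = sqrt(4 - 2*sqrt(30)) - 1*(-306) = sqrt(4 - 2*sqrt(30)) + 306 = 306 + sqrt(4 - 2*sqrt(30))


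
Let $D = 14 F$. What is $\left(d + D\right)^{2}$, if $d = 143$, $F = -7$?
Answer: $2025$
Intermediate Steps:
$D = -98$ ($D = 14 \left(-7\right) = -98$)
$\left(d + D\right)^{2} = \left(143 - 98\right)^{2} = 45^{2} = 2025$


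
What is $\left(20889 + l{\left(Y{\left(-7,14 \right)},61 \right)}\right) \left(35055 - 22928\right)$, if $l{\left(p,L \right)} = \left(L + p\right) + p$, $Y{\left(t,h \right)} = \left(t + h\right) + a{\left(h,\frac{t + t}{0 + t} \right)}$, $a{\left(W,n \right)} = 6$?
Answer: $254375952$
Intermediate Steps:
$Y{\left(t,h \right)} = 6 + h + t$ ($Y{\left(t,h \right)} = \left(t + h\right) + 6 = \left(h + t\right) + 6 = 6 + h + t$)
$l{\left(p,L \right)} = L + 2 p$
$\left(20889 + l{\left(Y{\left(-7,14 \right)},61 \right)}\right) \left(35055 - 22928\right) = \left(20889 + \left(61 + 2 \left(6 + 14 - 7\right)\right)\right) \left(35055 - 22928\right) = \left(20889 + \left(61 + 2 \cdot 13\right)\right) 12127 = \left(20889 + \left(61 + 26\right)\right) 12127 = \left(20889 + 87\right) 12127 = 20976 \cdot 12127 = 254375952$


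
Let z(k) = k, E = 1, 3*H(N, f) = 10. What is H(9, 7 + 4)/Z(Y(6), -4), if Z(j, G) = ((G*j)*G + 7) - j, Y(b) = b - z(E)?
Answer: 5/123 ≈ 0.040650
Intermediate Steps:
H(N, f) = 10/3 (H(N, f) = (⅓)*10 = 10/3)
Y(b) = -1 + b (Y(b) = b - 1*1 = b - 1 = -1 + b)
Z(j, G) = 7 - j + j*G² (Z(j, G) = (j*G² + 7) - j = (7 + j*G²) - j = 7 - j + j*G²)
H(9, 7 + 4)/Z(Y(6), -4) = 10/(3*(7 - (-1 + 6) + (-1 + 6)*(-4)²)) = 10/(3*(7 - 1*5 + 5*16)) = 10/(3*(7 - 5 + 80)) = (10/3)/82 = (10/3)*(1/82) = 5/123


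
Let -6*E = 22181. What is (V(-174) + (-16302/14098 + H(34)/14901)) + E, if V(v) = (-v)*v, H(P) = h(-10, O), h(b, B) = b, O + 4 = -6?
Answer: -125211617029/3685514 ≈ -33974.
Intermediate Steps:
O = -10 (O = -4 - 6 = -10)
E = -22181/6 (E = -⅙*22181 = -22181/6 ≈ -3696.8)
H(P) = -10
V(v) = -v²
(V(-174) + (-16302/14098 + H(34)/14901)) + E = (-1*(-174)² + (-16302/14098 - 10/14901)) - 22181/6 = (-1*30276 + (-16302*1/14098 - 10*1/14901)) - 22181/6 = (-30276 + (-429/371 - 10/14901)) - 22181/6 = (-30276 - 6396239/5528271) - 22181/6 = -167380329035/5528271 - 22181/6 = -125211617029/3685514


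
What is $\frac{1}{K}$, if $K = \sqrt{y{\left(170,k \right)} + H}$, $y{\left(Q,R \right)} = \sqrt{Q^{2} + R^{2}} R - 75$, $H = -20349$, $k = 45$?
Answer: $- \frac{i \sqrt{3}}{3 \sqrt{6808 - 75 \sqrt{1237}}} \approx - 0.0089405 i$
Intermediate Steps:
$y{\left(Q,R \right)} = -75 + R \sqrt{Q^{2} + R^{2}}$ ($y{\left(Q,R \right)} = R \sqrt{Q^{2} + R^{2}} - 75 = -75 + R \sqrt{Q^{2} + R^{2}}$)
$K = \sqrt{-20424 + 225 \sqrt{1237}}$ ($K = \sqrt{\left(-75 + 45 \sqrt{170^{2} + 45^{2}}\right) - 20349} = \sqrt{\left(-75 + 45 \sqrt{28900 + 2025}\right) - 20349} = \sqrt{\left(-75 + 45 \sqrt{30925}\right) - 20349} = \sqrt{\left(-75 + 45 \cdot 5 \sqrt{1237}\right) - 20349} = \sqrt{\left(-75 + 225 \sqrt{1237}\right) - 20349} = \sqrt{-20424 + 225 \sqrt{1237}} \approx 111.85 i$)
$\frac{1}{K} = \frac{1}{\sqrt{-20424 + 225 \sqrt{1237}}}$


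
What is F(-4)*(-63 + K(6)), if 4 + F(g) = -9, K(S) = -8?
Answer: 923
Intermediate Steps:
F(g) = -13 (F(g) = -4 - 9 = -13)
F(-4)*(-63 + K(6)) = -13*(-63 - 8) = -13*(-71) = 923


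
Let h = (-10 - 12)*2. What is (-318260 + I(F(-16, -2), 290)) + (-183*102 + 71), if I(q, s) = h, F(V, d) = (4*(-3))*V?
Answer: -336899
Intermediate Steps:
F(V, d) = -12*V
h = -44 (h = -22*2 = -44)
I(q, s) = -44
(-318260 + I(F(-16, -2), 290)) + (-183*102 + 71) = (-318260 - 44) + (-183*102 + 71) = -318304 + (-18666 + 71) = -318304 - 18595 = -336899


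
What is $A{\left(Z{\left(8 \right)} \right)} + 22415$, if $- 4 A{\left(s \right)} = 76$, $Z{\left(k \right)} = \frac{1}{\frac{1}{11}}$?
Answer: $22396$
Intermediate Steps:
$Z{\left(k \right)} = 11$ ($Z{\left(k \right)} = \frac{1}{\frac{1}{11}} = 11$)
$A{\left(s \right)} = -19$ ($A{\left(s \right)} = \left(- \frac{1}{4}\right) 76 = -19$)
$A{\left(Z{\left(8 \right)} \right)} + 22415 = -19 + 22415 = 22396$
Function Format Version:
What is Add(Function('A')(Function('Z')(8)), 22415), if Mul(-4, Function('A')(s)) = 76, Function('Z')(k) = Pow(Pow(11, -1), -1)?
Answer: 22396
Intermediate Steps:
Function('Z')(k) = 11 (Function('Z')(k) = Pow(Rational(1, 11), -1) = 11)
Function('A')(s) = -19 (Function('A')(s) = Mul(Rational(-1, 4), 76) = -19)
Add(Function('A')(Function('Z')(8)), 22415) = Add(-19, 22415) = 22396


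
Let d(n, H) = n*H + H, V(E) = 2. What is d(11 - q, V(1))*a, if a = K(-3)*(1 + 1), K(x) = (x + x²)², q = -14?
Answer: 3744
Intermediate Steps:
d(n, H) = H + H*n (d(n, H) = H*n + H = H + H*n)
a = 72 (a = ((-3)²*(1 - 3)²)*(1 + 1) = (9*(-2)²)*2 = (9*4)*2 = 36*2 = 72)
d(11 - q, V(1))*a = (2*(1 + (11 - 1*(-14))))*72 = (2*(1 + (11 + 14)))*72 = (2*(1 + 25))*72 = (2*26)*72 = 52*72 = 3744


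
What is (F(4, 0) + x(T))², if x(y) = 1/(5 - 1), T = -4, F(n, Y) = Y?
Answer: 1/16 ≈ 0.062500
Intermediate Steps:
x(y) = ¼ (x(y) = 1/4 = ¼)
(F(4, 0) + x(T))² = (0 + ¼)² = (¼)² = 1/16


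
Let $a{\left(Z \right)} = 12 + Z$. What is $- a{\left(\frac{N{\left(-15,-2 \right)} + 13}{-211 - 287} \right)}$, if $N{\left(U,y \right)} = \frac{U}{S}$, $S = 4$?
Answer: $- \frac{23867}{1992} \approx -11.981$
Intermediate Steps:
$N{\left(U,y \right)} = \frac{U}{4}$
$- a{\left(\frac{N{\left(-15,-2 \right)} + 13}{-211 - 287} \right)} = - (12 + \frac{\frac{1}{4} \left(-15\right) + 13}{-211 - 287}) = - (12 + \frac{- \frac{15}{4} + 13}{-498}) = - (12 + \frac{37}{4} \left(- \frac{1}{498}\right)) = - (12 - \frac{37}{1992}) = \left(-1\right) \frac{23867}{1992} = - \frac{23867}{1992}$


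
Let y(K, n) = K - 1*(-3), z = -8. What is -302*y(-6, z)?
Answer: 906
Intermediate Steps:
y(K, n) = 3 + K (y(K, n) = K + 3 = 3 + K)
-302*y(-6, z) = -302*(3 - 6) = -302*(-3) = 906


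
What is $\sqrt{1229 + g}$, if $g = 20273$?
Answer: $\sqrt{21502} \approx 146.64$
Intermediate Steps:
$\sqrt{1229 + g} = \sqrt{1229 + 20273} = \sqrt{21502}$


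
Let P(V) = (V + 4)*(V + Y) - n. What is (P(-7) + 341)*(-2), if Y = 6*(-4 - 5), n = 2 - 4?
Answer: -1052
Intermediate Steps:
n = -2
Y = -54 (Y = 6*(-9) = -54)
P(V) = 2 + (-54 + V)*(4 + V) (P(V) = (V + 4)*(V - 54) - 1*(-2) = (4 + V)*(-54 + V) + 2 = (-54 + V)*(4 + V) + 2 = 2 + (-54 + V)*(4 + V))
(P(-7) + 341)*(-2) = ((-214 + (-7)² - 50*(-7)) + 341)*(-2) = ((-214 + 49 + 350) + 341)*(-2) = (185 + 341)*(-2) = 526*(-2) = -1052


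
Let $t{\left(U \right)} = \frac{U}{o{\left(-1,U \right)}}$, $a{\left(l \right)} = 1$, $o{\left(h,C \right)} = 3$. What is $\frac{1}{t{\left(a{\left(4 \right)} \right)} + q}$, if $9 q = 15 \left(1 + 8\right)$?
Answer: $\frac{3}{46} \approx 0.065217$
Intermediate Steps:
$q = 15$ ($q = \frac{15 \left(1 + 8\right)}{9} = \frac{15 \cdot 9}{9} = \frac{1}{9} \cdot 135 = 15$)
$t{\left(U \right)} = \frac{U}{3}$
$\frac{1}{t{\left(a{\left(4 \right)} \right)} + q} = \frac{1}{\frac{1}{3} \cdot 1 + 15} = \frac{1}{\frac{1}{3} + 15} = \frac{1}{\frac{46}{3}} = \frac{3}{46}$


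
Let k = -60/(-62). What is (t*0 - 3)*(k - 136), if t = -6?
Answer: 12558/31 ≈ 405.10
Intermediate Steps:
k = 30/31 (k = -60*(-1/62) = 30/31 ≈ 0.96774)
(t*0 - 3)*(k - 136) = (-6*0 - 3)*(30/31 - 136) = (0 - 3)*(-4186/31) = -3*(-4186/31) = 12558/31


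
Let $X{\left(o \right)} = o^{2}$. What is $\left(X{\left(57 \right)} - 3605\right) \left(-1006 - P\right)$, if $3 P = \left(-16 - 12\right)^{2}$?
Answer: $\frac{1353512}{3} \approx 4.5117 \cdot 10^{5}$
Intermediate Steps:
$P = \frac{784}{3}$ ($P = \frac{\left(-16 - 12\right)^{2}}{3} = \frac{\left(-28\right)^{2}}{3} = \frac{1}{3} \cdot 784 = \frac{784}{3} \approx 261.33$)
$\left(X{\left(57 \right)} - 3605\right) \left(-1006 - P\right) = \left(57^{2} - 3605\right) \left(-1006 - \frac{784}{3}\right) = \left(3249 - 3605\right) \left(-1006 - \frac{784}{3}\right) = \left(-356\right) \left(- \frac{3802}{3}\right) = \frac{1353512}{3}$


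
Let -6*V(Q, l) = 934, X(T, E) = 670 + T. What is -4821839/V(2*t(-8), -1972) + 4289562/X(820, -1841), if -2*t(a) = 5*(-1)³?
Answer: 11778422892/347915 ≈ 33854.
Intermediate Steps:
t(a) = 5/2 (t(a) = -5*(-1)³/2 = -5*(-1)/2 = -½*(-5) = 5/2)
V(Q, l) = -467/3 (V(Q, l) = -⅙*934 = -467/3)
-4821839/V(2*t(-8), -1972) + 4289562/X(820, -1841) = -4821839/(-467/3) + 4289562/(670 + 820) = -4821839*(-3/467) + 4289562/1490 = 14465517/467 + 4289562*(1/1490) = 14465517/467 + 2144781/745 = 11778422892/347915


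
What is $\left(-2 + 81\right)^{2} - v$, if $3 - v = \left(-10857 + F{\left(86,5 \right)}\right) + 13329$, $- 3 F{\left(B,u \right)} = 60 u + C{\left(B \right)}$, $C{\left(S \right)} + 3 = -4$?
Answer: $\frac{25837}{3} \approx 8612.3$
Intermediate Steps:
$C{\left(S \right)} = -7$ ($C{\left(S \right)} = -3 - 4 = -7$)
$F{\left(B,u \right)} = \frac{7}{3} - 20 u$ ($F{\left(B,u \right)} = - \frac{60 u - 7}{3} = - \frac{-7 + 60 u}{3} = \frac{7}{3} - 20 u$)
$v = - \frac{7114}{3}$ ($v = 3 - \left(\left(-10857 + \left(\frac{7}{3} - 100\right)\right) + 13329\right) = 3 - \left(\left(-10857 - \frac{293}{3}\right) + 13329\right) = 3 - \left(- \frac{32864}{3} + 13329\right) = 3 - \frac{7123}{3} = - \frac{7114}{3} \approx -2371.3$)
$\left(-2 + 81\right)^{2} - v = \left(-2 + 81\right)^{2} - - \frac{7114}{3} = 79^{2} + \frac{7114}{3} = 6241 + \frac{7114}{3} = \frac{25837}{3}$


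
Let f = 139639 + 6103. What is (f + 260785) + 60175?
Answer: 466702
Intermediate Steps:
f = 145742
(f + 260785) + 60175 = (145742 + 260785) + 60175 = 406527 + 60175 = 466702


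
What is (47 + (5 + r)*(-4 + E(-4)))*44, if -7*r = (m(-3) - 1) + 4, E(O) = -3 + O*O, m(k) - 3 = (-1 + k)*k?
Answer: 21208/7 ≈ 3029.7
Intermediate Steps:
m(k) = 3 + k*(-1 + k) (m(k) = 3 + (-1 + k)*k = 3 + k*(-1 + k))
E(O) = -3 + O²
r = -18/7 (r = -(((3 + (-3)² - 1*(-3)) - 1) + 4)/7 = -(((3 + 9 + 3) - 1) + 4)/7 = -((15 - 1) + 4)/7 = -(14 + 4)/7 = -⅐*18 = -18/7 ≈ -2.5714)
(47 + (5 + r)*(-4 + E(-4)))*44 = (47 + (5 - 18/7)*(-4 + (-3 + (-4)²)))*44 = (47 + 17*(-4 + (-3 + 16))/7)*44 = (47 + 17*(-4 + 13)/7)*44 = (47 + (17/7)*9)*44 = (47 + 153/7)*44 = (482/7)*44 = 21208/7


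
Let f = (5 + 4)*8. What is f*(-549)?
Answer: -39528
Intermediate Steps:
f = 72 (f = 9*8 = 72)
f*(-549) = 72*(-549) = -39528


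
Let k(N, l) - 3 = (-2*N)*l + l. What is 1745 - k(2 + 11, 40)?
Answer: 2742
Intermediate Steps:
k(N, l) = 3 + l - 2*N*l (k(N, l) = 3 + ((-2*N)*l + l) = 3 + (-2*N*l + l) = 3 + (l - 2*N*l) = 3 + l - 2*N*l)
1745 - k(2 + 11, 40) = 1745 - (3 + 40 - 2*(2 + 11)*40) = 1745 - (3 + 40 - 2*13*40) = 1745 - (3 + 40 - 1040) = 1745 - 1*(-997) = 1745 + 997 = 2742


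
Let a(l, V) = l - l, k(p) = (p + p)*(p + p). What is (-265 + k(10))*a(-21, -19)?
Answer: 0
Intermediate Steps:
k(p) = 4*p**2 (k(p) = (2*p)*(2*p) = 4*p**2)
a(l, V) = 0
(-265 + k(10))*a(-21, -19) = (-265 + 4*10**2)*0 = (-265 + 4*100)*0 = (-265 + 400)*0 = 135*0 = 0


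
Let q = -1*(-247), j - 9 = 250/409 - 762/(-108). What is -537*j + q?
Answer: -21357341/2454 ≈ -8703.1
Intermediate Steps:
j = 122701/7362 (j = 9 + (250/409 - 762/(-108)) = 9 + (250*(1/409) - 762*(-1/108)) = 9 + (250/409 + 127/18) = 9 + 56443/7362 = 122701/7362 ≈ 16.667)
q = 247
-537*j + q = -537*122701/7362 + 247 = -21963479/2454 + 247 = -21357341/2454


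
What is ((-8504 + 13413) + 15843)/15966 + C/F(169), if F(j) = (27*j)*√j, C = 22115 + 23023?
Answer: 36141874/17538651 ≈ 2.0607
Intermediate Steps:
C = 45138
F(j) = 27*j^(3/2)
((-8504 + 13413) + 15843)/15966 + C/F(169) = ((-8504 + 13413) + 15843)/15966 + 45138/((27*169^(3/2))) = (4909 + 15843)*(1/15966) + 45138/((27*2197)) = 20752*(1/15966) + 45138/59319 = 10376/7983 + 45138*(1/59319) = 10376/7983 + 15046/19773 = 36141874/17538651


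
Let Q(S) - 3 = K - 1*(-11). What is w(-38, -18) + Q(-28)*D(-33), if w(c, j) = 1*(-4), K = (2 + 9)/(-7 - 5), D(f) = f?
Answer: -1743/4 ≈ -435.75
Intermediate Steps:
K = -11/12 (K = 11/(-12) = 11*(-1/12) = -11/12 ≈ -0.91667)
w(c, j) = -4
Q(S) = 157/12 (Q(S) = 3 + (-11/12 - 1*(-11)) = 3 + (-11/12 + 11) = 3 + 121/12 = 157/12)
w(-38, -18) + Q(-28)*D(-33) = -4 + (157/12)*(-33) = -4 - 1727/4 = -1743/4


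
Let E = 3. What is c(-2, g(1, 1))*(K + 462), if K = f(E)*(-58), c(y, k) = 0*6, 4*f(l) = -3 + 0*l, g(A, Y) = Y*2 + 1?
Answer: 0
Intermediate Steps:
g(A, Y) = 1 + 2*Y (g(A, Y) = 2*Y + 1 = 1 + 2*Y)
f(l) = -3/4 (f(l) = (-3 + 0*l)/4 = (-3 + 0)/4 = (1/4)*(-3) = -3/4)
c(y, k) = 0
K = 87/2 (K = -3/4*(-58) = 87/2 ≈ 43.500)
c(-2, g(1, 1))*(K + 462) = 0*(87/2 + 462) = 0*(1011/2) = 0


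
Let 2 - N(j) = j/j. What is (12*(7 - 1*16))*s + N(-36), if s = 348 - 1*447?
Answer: 10693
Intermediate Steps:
N(j) = 1 (N(j) = 2 - j/j = 2 - 1*1 = 2 - 1 = 1)
s = -99 (s = 348 - 447 = -99)
(12*(7 - 1*16))*s + N(-36) = (12*(7 - 1*16))*(-99) + 1 = (12*(7 - 16))*(-99) + 1 = (12*(-9))*(-99) + 1 = -108*(-99) + 1 = 10692 + 1 = 10693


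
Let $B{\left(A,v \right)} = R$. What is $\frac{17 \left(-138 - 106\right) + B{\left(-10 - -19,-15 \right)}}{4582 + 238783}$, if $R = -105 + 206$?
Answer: $- \frac{4047}{243365} \approx -0.016629$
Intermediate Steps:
$R = 101$
$B{\left(A,v \right)} = 101$
$\frac{17 \left(-138 - 106\right) + B{\left(-10 - -19,-15 \right)}}{4582 + 238783} = \frac{17 \left(-138 - 106\right) + 101}{4582 + 238783} = \frac{17 \left(-244\right) + 101}{243365} = \left(-4148 + 101\right) \frac{1}{243365} = \left(-4047\right) \frac{1}{243365} = - \frac{4047}{243365}$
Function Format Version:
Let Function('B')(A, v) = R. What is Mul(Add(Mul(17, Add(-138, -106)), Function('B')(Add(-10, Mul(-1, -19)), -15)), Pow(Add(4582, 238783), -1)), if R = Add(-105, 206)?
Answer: Rational(-4047, 243365) ≈ -0.016629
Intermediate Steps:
R = 101
Function('B')(A, v) = 101
Mul(Add(Mul(17, Add(-138, -106)), Function('B')(Add(-10, Mul(-1, -19)), -15)), Pow(Add(4582, 238783), -1)) = Mul(Add(Mul(17, Add(-138, -106)), 101), Pow(Add(4582, 238783), -1)) = Mul(Add(Mul(17, -244), 101), Pow(243365, -1)) = Mul(Add(-4148, 101), Rational(1, 243365)) = Mul(-4047, Rational(1, 243365)) = Rational(-4047, 243365)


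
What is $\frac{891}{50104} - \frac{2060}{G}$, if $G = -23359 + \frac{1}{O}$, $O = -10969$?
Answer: $\frac{170056669939}{1604736373336} \approx 0.10597$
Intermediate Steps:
$G = - \frac{256224872}{10969}$ ($G = -23359 + \frac{1}{-10969} = -23359 - \frac{1}{10969} = - \frac{256224872}{10969} \approx -23359.0$)
$\frac{891}{50104} - \frac{2060}{G} = \frac{891}{50104} - \frac{2060}{- \frac{256224872}{10969}} = 891 \cdot \frac{1}{50104} - - \frac{5649035}{64056218} = \frac{891}{50104} + \frac{5649035}{64056218} = \frac{170056669939}{1604736373336}$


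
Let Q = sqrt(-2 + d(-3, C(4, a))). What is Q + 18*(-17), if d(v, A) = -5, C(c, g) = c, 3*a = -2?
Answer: -306 + I*sqrt(7) ≈ -306.0 + 2.6458*I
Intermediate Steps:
a = -2/3 (a = (1/3)*(-2) = -2/3 ≈ -0.66667)
Q = I*sqrt(7) (Q = sqrt(-2 - 5) = sqrt(-7) = I*sqrt(7) ≈ 2.6458*I)
Q + 18*(-17) = I*sqrt(7) + 18*(-17) = I*sqrt(7) - 306 = -306 + I*sqrt(7)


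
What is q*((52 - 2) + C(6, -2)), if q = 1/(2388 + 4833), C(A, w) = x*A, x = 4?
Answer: 74/7221 ≈ 0.010248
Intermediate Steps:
C(A, w) = 4*A
q = 1/7221 ≈ 0.00013848
q*((52 - 2) + C(6, -2)) = ((52 - 2) + 4*6)/7221 = (50 + 24)/7221 = (1/7221)*74 = 74/7221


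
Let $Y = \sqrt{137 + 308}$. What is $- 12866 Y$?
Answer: $- 12866 \sqrt{445} \approx -2.7141 \cdot 10^{5}$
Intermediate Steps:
$Y = \sqrt{445} \approx 21.095$
$- 12866 Y = - 12866 \sqrt{445}$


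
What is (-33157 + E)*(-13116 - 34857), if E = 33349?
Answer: -9210816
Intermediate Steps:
(-33157 + E)*(-13116 - 34857) = (-33157 + 33349)*(-13116 - 34857) = 192*(-47973) = -9210816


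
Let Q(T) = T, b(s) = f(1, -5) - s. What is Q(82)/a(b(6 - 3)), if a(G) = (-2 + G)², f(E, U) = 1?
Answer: 41/8 ≈ 5.1250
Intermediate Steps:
b(s) = 1 - s
Q(82)/a(b(6 - 3)) = 82/((-2 + (1 - (6 - 3)))²) = 82/((-2 + (1 - 1*3))²) = 82/((-2 + (1 - 3))²) = 82/((-2 - 2)²) = 82/((-4)²) = 82/16 = 82*(1/16) = 41/8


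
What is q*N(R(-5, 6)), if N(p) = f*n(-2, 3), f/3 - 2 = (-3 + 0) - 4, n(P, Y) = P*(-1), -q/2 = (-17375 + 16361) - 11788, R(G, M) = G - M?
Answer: -768120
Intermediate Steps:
q = 25604 (q = -2*((-17375 + 16361) - 11788) = -2*(-1014 - 11788) = -2*(-12802) = 25604)
n(P, Y) = -P
f = -15 (f = 6 + 3*((-3 + 0) - 4) = 6 + 3*(-3 - 4) = 6 + 3*(-7) = 6 - 21 = -15)
N(p) = -30 (N(p) = -(-15)*(-2) = -15*2 = -30)
q*N(R(-5, 6)) = 25604*(-30) = -768120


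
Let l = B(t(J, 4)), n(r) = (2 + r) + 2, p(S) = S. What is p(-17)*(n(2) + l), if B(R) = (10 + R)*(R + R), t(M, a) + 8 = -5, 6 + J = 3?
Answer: -1428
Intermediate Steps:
J = -3 (J = -6 + 3 = -3)
t(M, a) = -13 (t(M, a) = -8 - 5 = -13)
B(R) = 2*R*(10 + R) (B(R) = (10 + R)*(2*R) = 2*R*(10 + R))
n(r) = 4 + r
l = 78 (l = 2*(-13)*(10 - 13) = 2*(-13)*(-3) = 78)
p(-17)*(n(2) + l) = -17*((4 + 2) + 78) = -17*(6 + 78) = -17*84 = -1428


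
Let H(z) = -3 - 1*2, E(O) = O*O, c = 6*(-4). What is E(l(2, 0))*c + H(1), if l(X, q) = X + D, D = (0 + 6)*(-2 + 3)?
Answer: -1541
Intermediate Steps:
D = 6 (D = 6*1 = 6)
c = -24
l(X, q) = 6 + X (l(X, q) = X + 6 = 6 + X)
E(O) = O²
H(z) = -5 (H(z) = -3 - 2 = -5)
E(l(2, 0))*c + H(1) = (6 + 2)²*(-24) - 5 = 8²*(-24) - 5 = 64*(-24) - 5 = -1536 - 5 = -1541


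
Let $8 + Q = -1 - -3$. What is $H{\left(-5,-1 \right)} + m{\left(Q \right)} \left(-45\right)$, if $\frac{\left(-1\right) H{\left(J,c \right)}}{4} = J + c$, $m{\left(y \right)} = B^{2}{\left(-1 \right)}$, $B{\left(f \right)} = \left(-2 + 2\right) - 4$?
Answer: $-696$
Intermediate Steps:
$B{\left(f \right)} = -4$ ($B{\left(f \right)} = 0 - 4 = -4$)
$Q = -6$ ($Q = -8 - -2 = -8 + \left(-1 + 3\right) = -8 + 2 = -6$)
$m{\left(y \right)} = 16$ ($m{\left(y \right)} = \left(-4\right)^{2} = 16$)
$H{\left(J,c \right)} = - 4 J - 4 c$ ($H{\left(J,c \right)} = - 4 \left(J + c\right) = - 4 J - 4 c$)
$H{\left(-5,-1 \right)} + m{\left(Q \right)} \left(-45\right) = \left(\left(-4\right) \left(-5\right) - -4\right) + 16 \left(-45\right) = \left(20 + 4\right) - 720 = 24 - 720 = -696$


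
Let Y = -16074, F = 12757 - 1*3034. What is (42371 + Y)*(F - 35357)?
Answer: -674097298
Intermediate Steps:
F = 9723 (F = 12757 - 3034 = 9723)
(42371 + Y)*(F - 35357) = (42371 - 16074)*(9723 - 35357) = 26297*(-25634) = -674097298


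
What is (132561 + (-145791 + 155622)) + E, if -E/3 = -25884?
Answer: 220044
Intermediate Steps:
E = 77652 (E = -3*(-25884) = 77652)
(132561 + (-145791 + 155622)) + E = (132561 + (-145791 + 155622)) + 77652 = (132561 + 9831) + 77652 = 142392 + 77652 = 220044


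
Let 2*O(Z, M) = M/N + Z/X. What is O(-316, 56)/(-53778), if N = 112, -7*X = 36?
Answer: -1115/1936008 ≈ -0.00057593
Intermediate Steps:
X = -36/7 (X = -⅐*36 = -36/7 ≈ -5.1429)
O(Z, M) = -7*Z/72 + M/224 (O(Z, M) = (M/112 + Z/(-36/7))/2 = (M*(1/112) + Z*(-7/36))/2 = (M/112 - 7*Z/36)/2 = (-7*Z/36 + M/112)/2 = -7*Z/72 + M/224)
O(-316, 56)/(-53778) = (-7/72*(-316) + (1/224)*56)/(-53778) = (553/18 + ¼)*(-1/53778) = (1115/36)*(-1/53778) = -1115/1936008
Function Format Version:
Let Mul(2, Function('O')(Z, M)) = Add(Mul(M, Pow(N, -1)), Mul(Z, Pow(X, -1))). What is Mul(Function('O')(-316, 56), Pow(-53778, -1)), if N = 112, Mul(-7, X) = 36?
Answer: Rational(-1115, 1936008) ≈ -0.00057593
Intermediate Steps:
X = Rational(-36, 7) (X = Mul(Rational(-1, 7), 36) = Rational(-36, 7) ≈ -5.1429)
Function('O')(Z, M) = Add(Mul(Rational(-7, 72), Z), Mul(Rational(1, 224), M)) (Function('O')(Z, M) = Mul(Rational(1, 2), Add(Mul(M, Pow(112, -1)), Mul(Z, Pow(Rational(-36, 7), -1)))) = Mul(Rational(1, 2), Add(Mul(M, Rational(1, 112)), Mul(Z, Rational(-7, 36)))) = Mul(Rational(1, 2), Add(Mul(Rational(1, 112), M), Mul(Rational(-7, 36), Z))) = Mul(Rational(1, 2), Add(Mul(Rational(-7, 36), Z), Mul(Rational(1, 112), M))) = Add(Mul(Rational(-7, 72), Z), Mul(Rational(1, 224), M)))
Mul(Function('O')(-316, 56), Pow(-53778, -1)) = Mul(Add(Mul(Rational(-7, 72), -316), Mul(Rational(1, 224), 56)), Pow(-53778, -1)) = Mul(Add(Rational(553, 18), Rational(1, 4)), Rational(-1, 53778)) = Mul(Rational(1115, 36), Rational(-1, 53778)) = Rational(-1115, 1936008)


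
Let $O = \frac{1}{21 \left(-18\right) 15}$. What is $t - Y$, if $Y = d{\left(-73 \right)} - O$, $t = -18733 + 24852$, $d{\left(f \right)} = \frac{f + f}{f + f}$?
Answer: $\frac{34689059}{5670} \approx 6118.0$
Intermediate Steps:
$d{\left(f \right)} = 1$ ($d{\left(f \right)} = \frac{2 f}{2 f} = 2 f \frac{1}{2 f} = 1$)
$O = - \frac{1}{5670}$ ($O = \frac{1}{\left(-378\right) 15} = \frac{1}{-5670} = - \frac{1}{5670} \approx -0.00017637$)
$t = 6119$
$Y = \frac{5671}{5670}$ ($Y = 1 - - \frac{1}{5670} = 1 + \frac{1}{5670} = \frac{5671}{5670} \approx 1.0002$)
$t - Y = 6119 - \frac{5671}{5670} = \frac{34689059}{5670}$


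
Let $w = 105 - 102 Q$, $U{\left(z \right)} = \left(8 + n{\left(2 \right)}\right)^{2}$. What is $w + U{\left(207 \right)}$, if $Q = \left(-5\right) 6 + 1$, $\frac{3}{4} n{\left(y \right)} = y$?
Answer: $\frac{28591}{9} \approx 3176.8$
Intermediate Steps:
$n{\left(y \right)} = \frac{4 y}{3}$
$U{\left(z \right)} = \frac{1024}{9}$ ($U{\left(z \right)} = \left(8 + \frac{4}{3} \cdot 2\right)^{2} = \left(8 + \frac{8}{3}\right)^{2} = \left(\frac{32}{3}\right)^{2} = \frac{1024}{9}$)
$Q = -29$ ($Q = -30 + 1 = -29$)
$w = 3063$ ($w = 105 - -2958 = 105 + 2958 = 3063$)
$w + U{\left(207 \right)} = 3063 + \frac{1024}{9} = \frac{28591}{9}$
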